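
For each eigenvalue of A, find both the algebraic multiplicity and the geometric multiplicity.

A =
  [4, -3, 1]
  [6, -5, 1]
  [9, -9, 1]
λ = -2: alg = 1, geom = 1; λ = 1: alg = 2, geom = 1

Step 1 — factor the characteristic polynomial to read off the algebraic multiplicities:
  χ_A(x) = (x - 1)^2*(x + 2)

Step 2 — compute geometric multiplicities via the rank-nullity identity g(λ) = n − rank(A − λI):
  rank(A − (-2)·I) = 2, so dim ker(A − (-2)·I) = n − 2 = 1
  rank(A − (1)·I) = 2, so dim ker(A − (1)·I) = n − 2 = 1

Summary:
  λ = -2: algebraic multiplicity = 1, geometric multiplicity = 1
  λ = 1: algebraic multiplicity = 2, geometric multiplicity = 1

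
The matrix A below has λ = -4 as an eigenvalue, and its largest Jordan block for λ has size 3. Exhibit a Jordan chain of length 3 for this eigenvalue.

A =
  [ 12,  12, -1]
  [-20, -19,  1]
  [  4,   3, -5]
A Jordan chain for λ = -4 of length 3:
v_1 = (12, -16, 0)ᵀ
v_2 = (16, -20, 4)ᵀ
v_3 = (1, 0, 0)ᵀ

Let N = A − (-4)·I. We want v_3 with N^3 v_3 = 0 but N^2 v_3 ≠ 0; then v_{j-1} := N · v_j for j = 3, …, 2.

Pick v_3 = (1, 0, 0)ᵀ.
Then v_2 = N · v_3 = (16, -20, 4)ᵀ.
Then v_1 = N · v_2 = (12, -16, 0)ᵀ.

Sanity check: (A − (-4)·I) v_1 = (0, 0, 0)ᵀ = 0. ✓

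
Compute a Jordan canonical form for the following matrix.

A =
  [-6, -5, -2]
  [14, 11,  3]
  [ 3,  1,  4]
J_3(3)

The characteristic polynomial is
  det(x·I − A) = x^3 - 9*x^2 + 27*x - 27 = (x - 3)^3

Eigenvalues and multiplicities (the geometric multiplicity of λ is n − rank(A − λI), which equals the number of Jordan blocks for λ):
  λ = 3: algebraic multiplicity = 3, geometric multiplicity = 1

Determining the block sizes for each eigenvalue:
  λ = 3: one block (gm = 1), so the single block has size am = 3 → block sizes [3]

Assembling the blocks gives a Jordan form
J =
  [3, 1, 0]
  [0, 3, 1]
  [0, 0, 3]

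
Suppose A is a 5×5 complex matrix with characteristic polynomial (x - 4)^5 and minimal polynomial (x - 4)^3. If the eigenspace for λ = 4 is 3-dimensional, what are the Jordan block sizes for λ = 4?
Block sizes for λ = 4: [3, 1, 1]

Step 1 — from the characteristic polynomial, algebraic multiplicity of λ = 4 is 5. From dim ker(A − (4)·I) = 3, there are exactly 3 Jordan blocks for λ = 4.
Step 2 — from the minimal polynomial, the factor (x − 4)^3 tells us the largest block for λ = 4 has size 3.
Step 3 — with total size 5, 3 blocks, and largest block 3, the block sizes (in nonincreasing order) are [3, 1, 1].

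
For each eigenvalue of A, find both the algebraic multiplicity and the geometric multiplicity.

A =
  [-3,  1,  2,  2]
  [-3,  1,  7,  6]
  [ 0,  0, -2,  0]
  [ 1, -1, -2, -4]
λ = -2: alg = 4, geom = 2

Step 1 — factor the characteristic polynomial to read off the algebraic multiplicities:
  χ_A(x) = (x + 2)^4

Step 2 — compute geometric multiplicities via the rank-nullity identity g(λ) = n − rank(A − λI):
  rank(A − (-2)·I) = 2, so dim ker(A − (-2)·I) = n − 2 = 2

Summary:
  λ = -2: algebraic multiplicity = 4, geometric multiplicity = 2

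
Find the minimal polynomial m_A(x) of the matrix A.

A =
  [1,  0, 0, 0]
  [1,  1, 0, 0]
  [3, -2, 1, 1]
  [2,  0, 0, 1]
x^2 - 2*x + 1

The characteristic polynomial is χ_A(x) = (x - 1)^4, so the eigenvalues are known. The minimal polynomial is
  m_A(x) = Π_λ (x − λ)^{k_λ}
where k_λ is the size of the *largest* Jordan block for λ (equivalently, the smallest k with (A − λI)^k v = 0 for every generalised eigenvector v of λ).

  λ = 1: largest Jordan block has size 2, contributing (x − 1)^2

So m_A(x) = (x - 1)^2 = x^2 - 2*x + 1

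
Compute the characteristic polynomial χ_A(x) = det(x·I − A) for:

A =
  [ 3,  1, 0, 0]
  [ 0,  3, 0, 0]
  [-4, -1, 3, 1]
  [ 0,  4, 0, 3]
x^4 - 12*x^3 + 54*x^2 - 108*x + 81

Expanding det(x·I − A) (e.g. by cofactor expansion or by noting that A is similar to its Jordan form J, which has the same characteristic polynomial as A) gives
  χ_A(x) = x^4 - 12*x^3 + 54*x^2 - 108*x + 81
which factors as (x - 3)^4. The eigenvalues (with algebraic multiplicities) are λ = 3 with multiplicity 4.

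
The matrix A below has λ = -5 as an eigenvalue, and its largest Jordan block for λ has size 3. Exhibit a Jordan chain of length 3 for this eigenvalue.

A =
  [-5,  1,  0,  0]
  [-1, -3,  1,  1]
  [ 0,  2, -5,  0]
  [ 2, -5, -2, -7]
A Jordan chain for λ = -5 of length 3:
v_1 = (-1, 0, -2, 1)ᵀ
v_2 = (0, -1, 0, 2)ᵀ
v_3 = (1, 0, 0, 0)ᵀ

Let N = A − (-5)·I. We want v_3 with N^3 v_3 = 0 but N^2 v_3 ≠ 0; then v_{j-1} := N · v_j for j = 3, …, 2.

Pick v_3 = (1, 0, 0, 0)ᵀ.
Then v_2 = N · v_3 = (0, -1, 0, 2)ᵀ.
Then v_1 = N · v_2 = (-1, 0, -2, 1)ᵀ.

Sanity check: (A − (-5)·I) v_1 = (0, 0, 0, 0)ᵀ = 0. ✓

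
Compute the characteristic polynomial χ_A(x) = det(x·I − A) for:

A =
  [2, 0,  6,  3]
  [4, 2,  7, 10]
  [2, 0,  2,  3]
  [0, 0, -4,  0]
x^4 - 6*x^3 + 12*x^2 - 8*x

Expanding det(x·I − A) (e.g. by cofactor expansion or by noting that A is similar to its Jordan form J, which has the same characteristic polynomial as A) gives
  χ_A(x) = x^4 - 6*x^3 + 12*x^2 - 8*x
which factors as x*(x - 2)^3. The eigenvalues (with algebraic multiplicities) are λ = 0 with multiplicity 1, λ = 2 with multiplicity 3.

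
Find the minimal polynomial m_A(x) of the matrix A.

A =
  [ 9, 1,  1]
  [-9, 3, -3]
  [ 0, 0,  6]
x^2 - 12*x + 36

The characteristic polynomial is χ_A(x) = (x - 6)^3, so the eigenvalues are known. The minimal polynomial is
  m_A(x) = Π_λ (x − λ)^{k_λ}
where k_λ is the size of the *largest* Jordan block for λ (equivalently, the smallest k with (A − λI)^k v = 0 for every generalised eigenvector v of λ).

  λ = 6: largest Jordan block has size 2, contributing (x − 6)^2

So m_A(x) = (x - 6)^2 = x^2 - 12*x + 36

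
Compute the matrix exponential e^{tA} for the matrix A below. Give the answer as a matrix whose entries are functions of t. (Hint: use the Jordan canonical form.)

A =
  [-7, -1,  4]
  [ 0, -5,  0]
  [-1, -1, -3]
e^{tA} =
  [-2*t*exp(-5*t) + exp(-5*t), -t^2*exp(-5*t) - t*exp(-5*t), 4*t*exp(-5*t)]
  [0, exp(-5*t), 0]
  [-t*exp(-5*t), -t^2*exp(-5*t)/2 - t*exp(-5*t), 2*t*exp(-5*t) + exp(-5*t)]

Strategy: write A = P · J · P⁻¹ where J is a Jordan canonical form, so e^{tA} = P · e^{tJ} · P⁻¹, and e^{tJ} can be computed block-by-block.

A has Jordan form
J =
  [-5,  1,  0]
  [ 0, -5,  1]
  [ 0,  0, -5]
(up to reordering of blocks).

Per-block formulas:
  For a 3×3 Jordan block J_3(-5): exp(t · J_3(-5)) = e^(-5t)·(I + t·N + (t^2/2)·N^2), where N is the 3×3 nilpotent shift.

After assembling e^{tJ} and conjugating by P, we get:

e^{tA} =
  [-2*t*exp(-5*t) + exp(-5*t), -t^2*exp(-5*t) - t*exp(-5*t), 4*t*exp(-5*t)]
  [0, exp(-5*t), 0]
  [-t*exp(-5*t), -t^2*exp(-5*t)/2 - t*exp(-5*t), 2*t*exp(-5*t) + exp(-5*t)]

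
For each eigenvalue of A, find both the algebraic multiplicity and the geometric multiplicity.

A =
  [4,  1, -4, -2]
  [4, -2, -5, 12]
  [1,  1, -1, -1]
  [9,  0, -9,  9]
λ = -1: alg = 2, geom = 1; λ = 6: alg = 2, geom = 1

Step 1 — factor the characteristic polynomial to read off the algebraic multiplicities:
  χ_A(x) = (x - 6)^2*(x + 1)^2

Step 2 — compute geometric multiplicities via the rank-nullity identity g(λ) = n − rank(A − λI):
  rank(A − (-1)·I) = 3, so dim ker(A − (-1)·I) = n − 3 = 1
  rank(A − (6)·I) = 3, so dim ker(A − (6)·I) = n − 3 = 1

Summary:
  λ = -1: algebraic multiplicity = 2, geometric multiplicity = 1
  λ = 6: algebraic multiplicity = 2, geometric multiplicity = 1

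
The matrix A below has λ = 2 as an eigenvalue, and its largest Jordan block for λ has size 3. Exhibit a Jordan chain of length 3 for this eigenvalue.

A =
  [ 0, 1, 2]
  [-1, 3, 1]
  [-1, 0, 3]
A Jordan chain for λ = 2 of length 3:
v_1 = (1, 0, 1)ᵀ
v_2 = (-2, -1, -1)ᵀ
v_3 = (1, 0, 0)ᵀ

Let N = A − (2)·I. We want v_3 with N^3 v_3 = 0 but N^2 v_3 ≠ 0; then v_{j-1} := N · v_j for j = 3, …, 2.

Pick v_3 = (1, 0, 0)ᵀ.
Then v_2 = N · v_3 = (-2, -1, -1)ᵀ.
Then v_1 = N · v_2 = (1, 0, 1)ᵀ.

Sanity check: (A − (2)·I) v_1 = (0, 0, 0)ᵀ = 0. ✓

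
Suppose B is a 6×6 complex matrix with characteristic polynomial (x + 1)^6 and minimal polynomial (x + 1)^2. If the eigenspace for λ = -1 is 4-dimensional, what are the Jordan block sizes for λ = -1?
Block sizes for λ = -1: [2, 2, 1, 1]

Step 1 — from the characteristic polynomial, algebraic multiplicity of λ = -1 is 6. From dim ker(B − (-1)·I) = 4, there are exactly 4 Jordan blocks for λ = -1.
Step 2 — from the minimal polynomial, the factor (x + 1)^2 tells us the largest block for λ = -1 has size 2.
Step 3 — with total size 6, 4 blocks, and largest block 2, the block sizes (in nonincreasing order) are [2, 2, 1, 1].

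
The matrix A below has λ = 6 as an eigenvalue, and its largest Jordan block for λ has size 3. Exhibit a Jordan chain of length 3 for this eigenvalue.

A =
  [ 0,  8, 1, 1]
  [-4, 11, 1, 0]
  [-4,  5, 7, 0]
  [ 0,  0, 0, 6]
A Jordan chain for λ = 6 of length 3:
v_1 = (-3, -2, -2, 0)ᵀ
v_2 = (8, 5, 5, 0)ᵀ
v_3 = (0, 1, 0, 0)ᵀ

Let N = A − (6)·I. We want v_3 with N^3 v_3 = 0 but N^2 v_3 ≠ 0; then v_{j-1} := N · v_j for j = 3, …, 2.

Pick v_3 = (0, 1, 0, 0)ᵀ.
Then v_2 = N · v_3 = (8, 5, 5, 0)ᵀ.
Then v_1 = N · v_2 = (-3, -2, -2, 0)ᵀ.

Sanity check: (A − (6)·I) v_1 = (0, 0, 0, 0)ᵀ = 0. ✓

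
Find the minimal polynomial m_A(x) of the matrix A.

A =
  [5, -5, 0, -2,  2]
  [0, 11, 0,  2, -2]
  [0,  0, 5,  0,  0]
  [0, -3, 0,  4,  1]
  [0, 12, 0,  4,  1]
x^3 - 16*x^2 + 85*x - 150

The characteristic polynomial is χ_A(x) = (x - 6)*(x - 5)^4, so the eigenvalues are known. The minimal polynomial is
  m_A(x) = Π_λ (x − λ)^{k_λ}
where k_λ is the size of the *largest* Jordan block for λ (equivalently, the smallest k with (A − λI)^k v = 0 for every generalised eigenvector v of λ).

  λ = 5: largest Jordan block has size 2, contributing (x − 5)^2
  λ = 6: largest Jordan block has size 1, contributing (x − 6)

So m_A(x) = (x - 6)*(x - 5)^2 = x^3 - 16*x^2 + 85*x - 150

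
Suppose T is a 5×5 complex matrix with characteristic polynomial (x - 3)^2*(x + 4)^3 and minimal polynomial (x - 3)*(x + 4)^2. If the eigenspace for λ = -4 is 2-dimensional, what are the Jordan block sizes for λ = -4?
Block sizes for λ = -4: [2, 1]

Step 1 — from the characteristic polynomial, algebraic multiplicity of λ = -4 is 3. From dim ker(T − (-4)·I) = 2, there are exactly 2 Jordan blocks for λ = -4.
Step 2 — from the minimal polynomial, the factor (x + 4)^2 tells us the largest block for λ = -4 has size 2.
Step 3 — with total size 3, 2 blocks, and largest block 2, the block sizes (in nonincreasing order) are [2, 1].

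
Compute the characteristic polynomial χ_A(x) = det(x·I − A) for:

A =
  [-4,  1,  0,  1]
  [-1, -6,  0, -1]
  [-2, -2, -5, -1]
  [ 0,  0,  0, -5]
x^4 + 20*x^3 + 150*x^2 + 500*x + 625

Expanding det(x·I − A) (e.g. by cofactor expansion or by noting that A is similar to its Jordan form J, which has the same characteristic polynomial as A) gives
  χ_A(x) = x^4 + 20*x^3 + 150*x^2 + 500*x + 625
which factors as (x + 5)^4. The eigenvalues (with algebraic multiplicities) are λ = -5 with multiplicity 4.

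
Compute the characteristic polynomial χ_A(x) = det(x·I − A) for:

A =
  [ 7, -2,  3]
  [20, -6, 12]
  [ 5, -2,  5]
x^3 - 6*x^2 + 12*x - 8

Expanding det(x·I − A) (e.g. by cofactor expansion or by noting that A is similar to its Jordan form J, which has the same characteristic polynomial as A) gives
  χ_A(x) = x^3 - 6*x^2 + 12*x - 8
which factors as (x - 2)^3. The eigenvalues (with algebraic multiplicities) are λ = 2 with multiplicity 3.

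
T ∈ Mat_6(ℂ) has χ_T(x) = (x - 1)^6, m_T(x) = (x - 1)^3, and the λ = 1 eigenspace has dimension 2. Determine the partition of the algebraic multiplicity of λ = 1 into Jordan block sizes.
Block sizes for λ = 1: [3, 3]

Step 1 — from the characteristic polynomial, algebraic multiplicity of λ = 1 is 6. From dim ker(T − (1)·I) = 2, there are exactly 2 Jordan blocks for λ = 1.
Step 2 — from the minimal polynomial, the factor (x − 1)^3 tells us the largest block for λ = 1 has size 3.
Step 3 — with total size 6, 2 blocks, and largest block 3, the block sizes (in nonincreasing order) are [3, 3].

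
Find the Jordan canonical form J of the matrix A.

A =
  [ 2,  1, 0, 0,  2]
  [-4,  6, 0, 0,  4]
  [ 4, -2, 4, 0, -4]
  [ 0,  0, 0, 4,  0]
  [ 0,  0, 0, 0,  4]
J_2(4) ⊕ J_1(4) ⊕ J_1(4) ⊕ J_1(4)

The characteristic polynomial is
  det(x·I − A) = x^5 - 20*x^4 + 160*x^3 - 640*x^2 + 1280*x - 1024 = (x - 4)^5

Eigenvalues and multiplicities (the geometric multiplicity of λ is n − rank(A − λI), which equals the number of Jordan blocks for λ):
  λ = 4: algebraic multiplicity = 5, geometric multiplicity = 4

Determining the block sizes for each eigenvalue:
  λ = 4: 4 blocks summing to 5 forces exactly one block of size 2 and the rest size 1 → block sizes [2, 1, 1, 1]

Assembling the blocks gives a Jordan form
J =
  [4, 1, 0, 0, 0]
  [0, 4, 0, 0, 0]
  [0, 0, 4, 0, 0]
  [0, 0, 0, 4, 0]
  [0, 0, 0, 0, 4]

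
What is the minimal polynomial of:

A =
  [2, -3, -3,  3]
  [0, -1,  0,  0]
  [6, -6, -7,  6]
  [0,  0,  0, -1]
x^2 + 5*x + 4

The characteristic polynomial is χ_A(x) = (x + 1)^3*(x + 4), so the eigenvalues are known. The minimal polynomial is
  m_A(x) = Π_λ (x − λ)^{k_λ}
where k_λ is the size of the *largest* Jordan block for λ (equivalently, the smallest k with (A − λI)^k v = 0 for every generalised eigenvector v of λ).

  λ = -4: largest Jordan block has size 1, contributing (x + 4)
  λ = -1: largest Jordan block has size 1, contributing (x + 1)

So m_A(x) = (x + 1)*(x + 4) = x^2 + 5*x + 4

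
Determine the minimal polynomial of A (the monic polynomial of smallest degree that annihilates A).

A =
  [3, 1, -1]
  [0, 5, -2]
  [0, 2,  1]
x^2 - 6*x + 9

The characteristic polynomial is χ_A(x) = (x - 3)^3, so the eigenvalues are known. The minimal polynomial is
  m_A(x) = Π_λ (x − λ)^{k_λ}
where k_λ is the size of the *largest* Jordan block for λ (equivalently, the smallest k with (A − λI)^k v = 0 for every generalised eigenvector v of λ).

  λ = 3: largest Jordan block has size 2, contributing (x − 3)^2

So m_A(x) = (x - 3)^2 = x^2 - 6*x + 9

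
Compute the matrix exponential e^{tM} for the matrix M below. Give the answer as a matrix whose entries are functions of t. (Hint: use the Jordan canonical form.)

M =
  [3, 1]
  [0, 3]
e^{tM} =
  [exp(3*t), t*exp(3*t)]
  [0, exp(3*t)]

Strategy: write M = P · J · P⁻¹ where J is a Jordan canonical form, so e^{tM} = P · e^{tJ} · P⁻¹, and e^{tJ} can be computed block-by-block.

M has Jordan form
J =
  [3, 1]
  [0, 3]
(up to reordering of blocks).

Per-block formulas:
  For a 2×2 Jordan block J_2(3): exp(t · J_2(3)) = e^(3t)·(I + t·N), where N is the 2×2 nilpotent shift.

After assembling e^{tJ} and conjugating by P, we get:

e^{tM} =
  [exp(3*t), t*exp(3*t)]
  [0, exp(3*t)]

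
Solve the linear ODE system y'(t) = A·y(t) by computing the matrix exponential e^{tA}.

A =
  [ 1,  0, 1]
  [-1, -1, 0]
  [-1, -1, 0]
e^{tA} =
  [t + 1, -t^2/2, t^2/2 + t]
  [-t, t^2/2 - t + 1, -t^2/2]
  [-t, t^2/2 - t, 1 - t^2/2]

Strategy: write A = P · J · P⁻¹ where J is a Jordan canonical form, so e^{tA} = P · e^{tJ} · P⁻¹, and e^{tJ} can be computed block-by-block.

A has Jordan form
J =
  [0, 1, 0]
  [0, 0, 1]
  [0, 0, 0]
(up to reordering of blocks).

Per-block formulas:
  For a 3×3 Jordan block J_3(0): exp(t · J_3(0)) = e^(0t)·(I + t·N + (t^2/2)·N^2), where N is the 3×3 nilpotent shift.

After assembling e^{tJ} and conjugating by P, we get:

e^{tA} =
  [t + 1, -t^2/2, t^2/2 + t]
  [-t, t^2/2 - t + 1, -t^2/2]
  [-t, t^2/2 - t, 1 - t^2/2]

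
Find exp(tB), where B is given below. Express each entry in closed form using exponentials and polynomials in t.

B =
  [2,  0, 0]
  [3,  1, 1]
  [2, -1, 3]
e^{tB} =
  [exp(2*t), 0, 0]
  [-t^2*exp(2*t)/2 + 3*t*exp(2*t), -t*exp(2*t) + exp(2*t), t*exp(2*t)]
  [-t^2*exp(2*t)/2 + 2*t*exp(2*t), -t*exp(2*t), t*exp(2*t) + exp(2*t)]

Strategy: write B = P · J · P⁻¹ where J is a Jordan canonical form, so e^{tB} = P · e^{tJ} · P⁻¹, and e^{tJ} can be computed block-by-block.

B has Jordan form
J =
  [2, 1, 0]
  [0, 2, 1]
  [0, 0, 2]
(up to reordering of blocks).

Per-block formulas:
  For a 3×3 Jordan block J_3(2): exp(t · J_3(2)) = e^(2t)·(I + t·N + (t^2/2)·N^2), where N is the 3×3 nilpotent shift.

After assembling e^{tJ} and conjugating by P, we get:

e^{tB} =
  [exp(2*t), 0, 0]
  [-t^2*exp(2*t)/2 + 3*t*exp(2*t), -t*exp(2*t) + exp(2*t), t*exp(2*t)]
  [-t^2*exp(2*t)/2 + 2*t*exp(2*t), -t*exp(2*t), t*exp(2*t) + exp(2*t)]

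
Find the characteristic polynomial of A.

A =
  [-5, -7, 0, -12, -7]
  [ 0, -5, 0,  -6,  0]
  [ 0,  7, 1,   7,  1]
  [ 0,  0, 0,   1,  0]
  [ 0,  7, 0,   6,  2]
x^5 + 6*x^4 - 10*x^3 - 52*x^2 + 105*x - 50

Expanding det(x·I − A) (e.g. by cofactor expansion or by noting that A is similar to its Jordan form J, which has the same characteristic polynomial as A) gives
  χ_A(x) = x^5 + 6*x^4 - 10*x^3 - 52*x^2 + 105*x - 50
which factors as (x - 2)*(x - 1)^2*(x + 5)^2. The eigenvalues (with algebraic multiplicities) are λ = -5 with multiplicity 2, λ = 1 with multiplicity 2, λ = 2 with multiplicity 1.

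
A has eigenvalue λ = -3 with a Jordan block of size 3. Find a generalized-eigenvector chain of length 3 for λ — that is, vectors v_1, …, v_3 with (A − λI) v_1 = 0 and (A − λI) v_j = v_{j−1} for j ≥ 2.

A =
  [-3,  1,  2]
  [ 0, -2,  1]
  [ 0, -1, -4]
A Jordan chain for λ = -3 of length 3:
v_1 = (-1, 0, 0)ᵀ
v_2 = (1, 1, -1)ᵀ
v_3 = (0, 1, 0)ᵀ

Let N = A − (-3)·I. We want v_3 with N^3 v_3 = 0 but N^2 v_3 ≠ 0; then v_{j-1} := N · v_j for j = 3, …, 2.

Pick v_3 = (0, 1, 0)ᵀ.
Then v_2 = N · v_3 = (1, 1, -1)ᵀ.
Then v_1 = N · v_2 = (-1, 0, 0)ᵀ.

Sanity check: (A − (-3)·I) v_1 = (0, 0, 0)ᵀ = 0. ✓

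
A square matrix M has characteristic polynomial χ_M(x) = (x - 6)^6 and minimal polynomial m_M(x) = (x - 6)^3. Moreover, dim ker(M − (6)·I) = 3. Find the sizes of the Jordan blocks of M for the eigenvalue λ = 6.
Block sizes for λ = 6: [3, 2, 1]

Step 1 — from the characteristic polynomial, algebraic multiplicity of λ = 6 is 6. From dim ker(M − (6)·I) = 3, there are exactly 3 Jordan blocks for λ = 6.
Step 2 — from the minimal polynomial, the factor (x − 6)^3 tells us the largest block for λ = 6 has size 3.
Step 3 — with total size 6, 3 blocks, and largest block 3, the block sizes (in nonincreasing order) are [3, 2, 1].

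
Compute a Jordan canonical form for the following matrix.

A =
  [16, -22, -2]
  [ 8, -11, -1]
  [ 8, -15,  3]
J_1(0) ⊕ J_2(4)

The characteristic polynomial is
  det(x·I − A) = x^3 - 8*x^2 + 16*x = x*(x - 4)^2

Eigenvalues and multiplicities (the geometric multiplicity of λ is n − rank(A − λI), which equals the number of Jordan blocks for λ):
  λ = 0: algebraic multiplicity = 1, geometric multiplicity = 1
  λ = 4: algebraic multiplicity = 2, geometric multiplicity = 1

Determining the block sizes for each eigenvalue:
  λ = 0: one block (gm = 1), so the single block has size am = 1 → block sizes [1]
  λ = 4: one block (gm = 1), so the single block has size am = 2 → block sizes [2]

Assembling the blocks gives a Jordan form
J =
  [0, 0, 0]
  [0, 4, 1]
  [0, 0, 4]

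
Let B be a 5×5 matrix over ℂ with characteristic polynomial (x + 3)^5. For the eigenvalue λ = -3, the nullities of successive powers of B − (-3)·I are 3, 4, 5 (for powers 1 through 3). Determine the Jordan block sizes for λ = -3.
Block sizes for λ = -3: [3, 1, 1]

From the dimensions of kernels of powers, the number of Jordan blocks of size at least j is d_j − d_{j−1} where d_j = dim ker(N^j) (with d_0 = 0). Computing the differences gives [3, 1, 1].
The number of blocks of size exactly k is (#blocks of size ≥ k) − (#blocks of size ≥ k + 1), so the partition is: 2 block(s) of size 1, 1 block(s) of size 3.
In nonincreasing order the block sizes are [3, 1, 1].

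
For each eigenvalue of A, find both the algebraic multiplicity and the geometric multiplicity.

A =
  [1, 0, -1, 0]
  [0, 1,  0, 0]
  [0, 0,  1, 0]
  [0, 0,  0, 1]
λ = 1: alg = 4, geom = 3

Step 1 — factor the characteristic polynomial to read off the algebraic multiplicities:
  χ_A(x) = (x - 1)^4

Step 2 — compute geometric multiplicities via the rank-nullity identity g(λ) = n − rank(A − λI):
  rank(A − (1)·I) = 1, so dim ker(A − (1)·I) = n − 1 = 3

Summary:
  λ = 1: algebraic multiplicity = 4, geometric multiplicity = 3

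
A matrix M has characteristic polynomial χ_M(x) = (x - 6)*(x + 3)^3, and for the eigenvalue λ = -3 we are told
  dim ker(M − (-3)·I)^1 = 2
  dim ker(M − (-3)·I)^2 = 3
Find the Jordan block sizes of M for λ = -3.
Block sizes for λ = -3: [2, 1]

From the dimensions of kernels of powers, the number of Jordan blocks of size at least j is d_j − d_{j−1} where d_j = dim ker(N^j) (with d_0 = 0). Computing the differences gives [2, 1].
The number of blocks of size exactly k is (#blocks of size ≥ k) − (#blocks of size ≥ k + 1), so the partition is: 1 block(s) of size 1, 1 block(s) of size 2.
In nonincreasing order the block sizes are [2, 1].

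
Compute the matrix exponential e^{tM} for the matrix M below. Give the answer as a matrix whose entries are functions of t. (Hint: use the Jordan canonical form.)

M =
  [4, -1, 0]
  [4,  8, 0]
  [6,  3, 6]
e^{tM} =
  [-2*t*exp(6*t) + exp(6*t), -t*exp(6*t), 0]
  [4*t*exp(6*t), 2*t*exp(6*t) + exp(6*t), 0]
  [6*t*exp(6*t), 3*t*exp(6*t), exp(6*t)]

Strategy: write M = P · J · P⁻¹ where J is a Jordan canonical form, so e^{tM} = P · e^{tJ} · P⁻¹, and e^{tJ} can be computed block-by-block.

M has Jordan form
J =
  [6, 1, 0]
  [0, 6, 0]
  [0, 0, 6]
(up to reordering of blocks).

Per-block formulas:
  For a 2×2 Jordan block J_2(6): exp(t · J_2(6)) = e^(6t)·(I + t·N), where N is the 2×2 nilpotent shift.
  For a 1×1 block at λ = 6: exp(t · [6]) = [e^(6t)].

After assembling e^{tJ} and conjugating by P, we get:

e^{tM} =
  [-2*t*exp(6*t) + exp(6*t), -t*exp(6*t), 0]
  [4*t*exp(6*t), 2*t*exp(6*t) + exp(6*t), 0]
  [6*t*exp(6*t), 3*t*exp(6*t), exp(6*t)]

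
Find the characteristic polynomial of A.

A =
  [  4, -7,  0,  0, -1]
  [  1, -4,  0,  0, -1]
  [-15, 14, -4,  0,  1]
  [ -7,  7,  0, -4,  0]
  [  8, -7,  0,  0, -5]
x^5 + 13*x^4 + 48*x^3 - 32*x^2 - 512*x - 768

Expanding det(x·I − A) (e.g. by cofactor expansion or by noting that A is similar to its Jordan form J, which has the same characteristic polynomial as A) gives
  χ_A(x) = x^5 + 13*x^4 + 48*x^3 - 32*x^2 - 512*x - 768
which factors as (x - 3)*(x + 4)^4. The eigenvalues (with algebraic multiplicities) are λ = -4 with multiplicity 4, λ = 3 with multiplicity 1.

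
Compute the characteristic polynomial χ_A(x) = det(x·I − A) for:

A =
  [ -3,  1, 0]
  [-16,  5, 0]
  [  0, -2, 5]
x^3 - 7*x^2 + 11*x - 5

Expanding det(x·I − A) (e.g. by cofactor expansion or by noting that A is similar to its Jordan form J, which has the same characteristic polynomial as A) gives
  χ_A(x) = x^3 - 7*x^2 + 11*x - 5
which factors as (x - 5)*(x - 1)^2. The eigenvalues (with algebraic multiplicities) are λ = 1 with multiplicity 2, λ = 5 with multiplicity 1.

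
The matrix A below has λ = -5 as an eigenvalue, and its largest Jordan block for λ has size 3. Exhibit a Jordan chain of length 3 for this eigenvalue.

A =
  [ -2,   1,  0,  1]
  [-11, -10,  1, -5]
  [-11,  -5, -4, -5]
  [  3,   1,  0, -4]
A Jordan chain for λ = -5 of length 3:
v_1 = (1, -4, -4, 1)ᵀ
v_2 = (3, -11, -11, 3)ᵀ
v_3 = (1, 0, 0, 0)ᵀ

Let N = A − (-5)·I. We want v_3 with N^3 v_3 = 0 but N^2 v_3 ≠ 0; then v_{j-1} := N · v_j for j = 3, …, 2.

Pick v_3 = (1, 0, 0, 0)ᵀ.
Then v_2 = N · v_3 = (3, -11, -11, 3)ᵀ.
Then v_1 = N · v_2 = (1, -4, -4, 1)ᵀ.

Sanity check: (A − (-5)·I) v_1 = (0, 0, 0, 0)ᵀ = 0. ✓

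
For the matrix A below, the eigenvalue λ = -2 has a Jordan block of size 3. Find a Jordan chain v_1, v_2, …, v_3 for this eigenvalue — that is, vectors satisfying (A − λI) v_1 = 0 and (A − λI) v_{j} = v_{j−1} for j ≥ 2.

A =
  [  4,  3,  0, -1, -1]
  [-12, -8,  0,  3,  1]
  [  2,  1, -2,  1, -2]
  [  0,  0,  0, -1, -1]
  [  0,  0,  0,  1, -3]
A Jordan chain for λ = -2 of length 3:
v_1 = (1, -2, 0, 0, 0)ᵀ
v_2 = (-1, 3, 1, 1, 1)ᵀ
v_3 = (0, 0, 0, 1, 0)ᵀ

Let N = A − (-2)·I. We want v_3 with N^3 v_3 = 0 but N^2 v_3 ≠ 0; then v_{j-1} := N · v_j for j = 3, …, 2.

Pick v_3 = (0, 0, 0, 1, 0)ᵀ.
Then v_2 = N · v_3 = (-1, 3, 1, 1, 1)ᵀ.
Then v_1 = N · v_2 = (1, -2, 0, 0, 0)ᵀ.

Sanity check: (A − (-2)·I) v_1 = (0, 0, 0, 0, 0)ᵀ = 0. ✓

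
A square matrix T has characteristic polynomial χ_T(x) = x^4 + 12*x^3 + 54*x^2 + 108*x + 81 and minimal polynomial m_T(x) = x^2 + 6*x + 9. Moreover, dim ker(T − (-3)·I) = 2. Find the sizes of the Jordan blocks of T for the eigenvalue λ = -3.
Block sizes for λ = -3: [2, 2]

Step 1 — from the characteristic polynomial, algebraic multiplicity of λ = -3 is 4. From dim ker(T − (-3)·I) = 2, there are exactly 2 Jordan blocks for λ = -3.
Step 2 — from the minimal polynomial, the factor (x + 3)^2 tells us the largest block for λ = -3 has size 2.
Step 3 — with total size 4, 2 blocks, and largest block 2, the block sizes (in nonincreasing order) are [2, 2].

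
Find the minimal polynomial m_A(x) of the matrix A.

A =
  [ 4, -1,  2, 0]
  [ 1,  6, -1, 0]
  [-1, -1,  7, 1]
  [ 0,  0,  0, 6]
x^4 - 23*x^3 + 198*x^2 - 756*x + 1080

The characteristic polynomial is χ_A(x) = (x - 6)^3*(x - 5), so the eigenvalues are known. The minimal polynomial is
  m_A(x) = Π_λ (x − λ)^{k_λ}
where k_λ is the size of the *largest* Jordan block for λ (equivalently, the smallest k with (A − λI)^k v = 0 for every generalised eigenvector v of λ).

  λ = 5: largest Jordan block has size 1, contributing (x − 5)
  λ = 6: largest Jordan block has size 3, contributing (x − 6)^3

So m_A(x) = (x - 6)^3*(x - 5) = x^4 - 23*x^3 + 198*x^2 - 756*x + 1080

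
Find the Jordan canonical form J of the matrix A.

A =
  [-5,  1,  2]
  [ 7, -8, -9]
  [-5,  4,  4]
J_3(-3)

The characteristic polynomial is
  det(x·I − A) = x^3 + 9*x^2 + 27*x + 27 = (x + 3)^3

Eigenvalues and multiplicities (the geometric multiplicity of λ is n − rank(A − λI), which equals the number of Jordan blocks for λ):
  λ = -3: algebraic multiplicity = 3, geometric multiplicity = 1

Determining the block sizes for each eigenvalue:
  λ = -3: one block (gm = 1), so the single block has size am = 3 → block sizes [3]

Assembling the blocks gives a Jordan form
J =
  [-3,  1,  0]
  [ 0, -3,  1]
  [ 0,  0, -3]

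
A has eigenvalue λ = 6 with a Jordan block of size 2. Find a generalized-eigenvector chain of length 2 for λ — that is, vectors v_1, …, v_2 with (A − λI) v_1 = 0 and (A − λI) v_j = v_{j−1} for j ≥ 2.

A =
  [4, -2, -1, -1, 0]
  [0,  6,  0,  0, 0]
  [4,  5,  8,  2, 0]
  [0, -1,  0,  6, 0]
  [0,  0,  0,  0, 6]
A Jordan chain for λ = 6 of length 2:
v_1 = (-2, 0, 4, 0, 0)ᵀ
v_2 = (1, 0, 0, 0, 0)ᵀ

Let N = A − (6)·I. We want v_2 with N^2 v_2 = 0 but N^1 v_2 ≠ 0; then v_{j-1} := N · v_j for j = 2, …, 2.

Pick v_2 = (1, 0, 0, 0, 0)ᵀ.
Then v_1 = N · v_2 = (-2, 0, 4, 0, 0)ᵀ.

Sanity check: (A − (6)·I) v_1 = (0, 0, 0, 0, 0)ᵀ = 0. ✓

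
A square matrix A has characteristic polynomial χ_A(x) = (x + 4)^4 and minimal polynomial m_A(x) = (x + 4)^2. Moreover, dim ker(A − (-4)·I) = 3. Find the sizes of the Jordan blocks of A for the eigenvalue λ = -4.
Block sizes for λ = -4: [2, 1, 1]

Step 1 — from the characteristic polynomial, algebraic multiplicity of λ = -4 is 4. From dim ker(A − (-4)·I) = 3, there are exactly 3 Jordan blocks for λ = -4.
Step 2 — from the minimal polynomial, the factor (x + 4)^2 tells us the largest block for λ = -4 has size 2.
Step 3 — with total size 4, 3 blocks, and largest block 2, the block sizes (in nonincreasing order) are [2, 1, 1].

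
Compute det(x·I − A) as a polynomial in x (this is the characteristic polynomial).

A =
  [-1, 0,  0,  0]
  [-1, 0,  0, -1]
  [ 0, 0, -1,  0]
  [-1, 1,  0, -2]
x^4 + 4*x^3 + 6*x^2 + 4*x + 1

Expanding det(x·I − A) (e.g. by cofactor expansion or by noting that A is similar to its Jordan form J, which has the same characteristic polynomial as A) gives
  χ_A(x) = x^4 + 4*x^3 + 6*x^2 + 4*x + 1
which factors as (x + 1)^4. The eigenvalues (with algebraic multiplicities) are λ = -1 with multiplicity 4.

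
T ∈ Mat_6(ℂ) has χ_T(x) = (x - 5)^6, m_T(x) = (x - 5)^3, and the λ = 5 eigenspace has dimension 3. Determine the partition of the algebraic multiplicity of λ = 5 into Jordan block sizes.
Block sizes for λ = 5: [3, 2, 1]

Step 1 — from the characteristic polynomial, algebraic multiplicity of λ = 5 is 6. From dim ker(T − (5)·I) = 3, there are exactly 3 Jordan blocks for λ = 5.
Step 2 — from the minimal polynomial, the factor (x − 5)^3 tells us the largest block for λ = 5 has size 3.
Step 3 — with total size 6, 3 blocks, and largest block 3, the block sizes (in nonincreasing order) are [3, 2, 1].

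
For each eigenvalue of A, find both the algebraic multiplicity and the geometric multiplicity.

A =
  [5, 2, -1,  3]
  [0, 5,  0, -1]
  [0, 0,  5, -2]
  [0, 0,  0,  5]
λ = 5: alg = 4, geom = 2

Step 1 — factor the characteristic polynomial to read off the algebraic multiplicities:
  χ_A(x) = (x - 5)^4

Step 2 — compute geometric multiplicities via the rank-nullity identity g(λ) = n − rank(A − λI):
  rank(A − (5)·I) = 2, so dim ker(A − (5)·I) = n − 2 = 2

Summary:
  λ = 5: algebraic multiplicity = 4, geometric multiplicity = 2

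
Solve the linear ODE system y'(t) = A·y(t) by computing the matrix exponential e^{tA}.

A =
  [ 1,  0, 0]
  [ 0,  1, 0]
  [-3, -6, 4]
e^{tA} =
  [exp(t), 0, 0]
  [0, exp(t), 0]
  [-exp(4*t) + exp(t), -2*exp(4*t) + 2*exp(t), exp(4*t)]

Strategy: write A = P · J · P⁻¹ where J is a Jordan canonical form, so e^{tA} = P · e^{tJ} · P⁻¹, and e^{tJ} can be computed block-by-block.

A has Jordan form
J =
  [1, 0, 0]
  [0, 1, 0]
  [0, 0, 4]
(up to reordering of blocks).

Per-block formulas:
  For a 1×1 block at λ = 1: exp(t · [1]) = [e^(1t)].
  For a 1×1 block at λ = 4: exp(t · [4]) = [e^(4t)].

After assembling e^{tJ} and conjugating by P, we get:

e^{tA} =
  [exp(t), 0, 0]
  [0, exp(t), 0]
  [-exp(4*t) + exp(t), -2*exp(4*t) + 2*exp(t), exp(4*t)]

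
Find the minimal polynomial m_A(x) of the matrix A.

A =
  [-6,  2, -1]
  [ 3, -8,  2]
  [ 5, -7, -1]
x^3 + 15*x^2 + 75*x + 125

The characteristic polynomial is χ_A(x) = (x + 5)^3, so the eigenvalues are known. The minimal polynomial is
  m_A(x) = Π_λ (x − λ)^{k_λ}
where k_λ is the size of the *largest* Jordan block for λ (equivalently, the smallest k with (A − λI)^k v = 0 for every generalised eigenvector v of λ).

  λ = -5: largest Jordan block has size 3, contributing (x + 5)^3

So m_A(x) = (x + 5)^3 = x^3 + 15*x^2 + 75*x + 125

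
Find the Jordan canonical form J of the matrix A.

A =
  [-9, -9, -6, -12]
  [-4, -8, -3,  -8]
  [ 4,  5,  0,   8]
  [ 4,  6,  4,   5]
J_3(-3) ⊕ J_1(-3)

The characteristic polynomial is
  det(x·I − A) = x^4 + 12*x^3 + 54*x^2 + 108*x + 81 = (x + 3)^4

Eigenvalues and multiplicities (the geometric multiplicity of λ is n − rank(A − λI), which equals the number of Jordan blocks for λ):
  λ = -3: algebraic multiplicity = 4, geometric multiplicity = 2

Determining the block sizes for each eigenvalue:
  λ = -3: with am = 4 and gm = 2, the partition is not yet determined (e.g. several partitions of 4 into 2 parts exist). Let N = A − (-3)·I. Computing rank(N^1) = 2, rank(N^2) = 1, rank(N^3) = 0; the number of blocks of size ≥ j is rank(N^{j−1}) − rank(N^j), giving [2, 1, 1]. So we have 1 block(s) of size 3, 1 block(s) of size 1 → block sizes [3, 1]

Assembling the blocks gives a Jordan form
J =
  [-3,  1,  0,  0]
  [ 0, -3,  1,  0]
  [ 0,  0, -3,  0]
  [ 0,  0,  0, -3]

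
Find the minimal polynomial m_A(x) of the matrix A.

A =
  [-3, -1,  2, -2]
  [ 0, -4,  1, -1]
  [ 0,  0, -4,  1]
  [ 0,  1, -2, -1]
x^3 + 9*x^2 + 27*x + 27

The characteristic polynomial is χ_A(x) = (x + 3)^4, so the eigenvalues are known. The minimal polynomial is
  m_A(x) = Π_λ (x − λ)^{k_λ}
where k_λ is the size of the *largest* Jordan block for λ (equivalently, the smallest k with (A − λI)^k v = 0 for every generalised eigenvector v of λ).

  λ = -3: largest Jordan block has size 3, contributing (x + 3)^3

So m_A(x) = (x + 3)^3 = x^3 + 9*x^2 + 27*x + 27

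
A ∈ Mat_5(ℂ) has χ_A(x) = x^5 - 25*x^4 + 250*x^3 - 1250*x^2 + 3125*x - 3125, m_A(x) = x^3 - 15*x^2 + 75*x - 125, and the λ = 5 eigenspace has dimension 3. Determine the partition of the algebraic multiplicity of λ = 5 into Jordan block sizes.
Block sizes for λ = 5: [3, 1, 1]

Step 1 — from the characteristic polynomial, algebraic multiplicity of λ = 5 is 5. From dim ker(A − (5)·I) = 3, there are exactly 3 Jordan blocks for λ = 5.
Step 2 — from the minimal polynomial, the factor (x − 5)^3 tells us the largest block for λ = 5 has size 3.
Step 3 — with total size 5, 3 blocks, and largest block 3, the block sizes (in nonincreasing order) are [3, 1, 1].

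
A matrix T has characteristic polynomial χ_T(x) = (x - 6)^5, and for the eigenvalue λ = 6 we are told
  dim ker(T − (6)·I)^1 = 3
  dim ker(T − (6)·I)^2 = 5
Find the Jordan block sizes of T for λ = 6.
Block sizes for λ = 6: [2, 2, 1]

From the dimensions of kernels of powers, the number of Jordan blocks of size at least j is d_j − d_{j−1} where d_j = dim ker(N^j) (with d_0 = 0). Computing the differences gives [3, 2].
The number of blocks of size exactly k is (#blocks of size ≥ k) − (#blocks of size ≥ k + 1), so the partition is: 1 block(s) of size 1, 2 block(s) of size 2.
In nonincreasing order the block sizes are [2, 2, 1].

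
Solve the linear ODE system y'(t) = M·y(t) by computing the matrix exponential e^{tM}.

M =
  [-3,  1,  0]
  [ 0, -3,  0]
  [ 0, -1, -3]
e^{tM} =
  [exp(-3*t), t*exp(-3*t), 0]
  [0, exp(-3*t), 0]
  [0, -t*exp(-3*t), exp(-3*t)]

Strategy: write M = P · J · P⁻¹ where J is a Jordan canonical form, so e^{tM} = P · e^{tJ} · P⁻¹, and e^{tJ} can be computed block-by-block.

M has Jordan form
J =
  [-3,  1,  0]
  [ 0, -3,  0]
  [ 0,  0, -3]
(up to reordering of blocks).

Per-block formulas:
  For a 1×1 block at λ = -3: exp(t · [-3]) = [e^(-3t)].
  For a 2×2 Jordan block J_2(-3): exp(t · J_2(-3)) = e^(-3t)·(I + t·N), where N is the 2×2 nilpotent shift.

After assembling e^{tJ} and conjugating by P, we get:

e^{tM} =
  [exp(-3*t), t*exp(-3*t), 0]
  [0, exp(-3*t), 0]
  [0, -t*exp(-3*t), exp(-3*t)]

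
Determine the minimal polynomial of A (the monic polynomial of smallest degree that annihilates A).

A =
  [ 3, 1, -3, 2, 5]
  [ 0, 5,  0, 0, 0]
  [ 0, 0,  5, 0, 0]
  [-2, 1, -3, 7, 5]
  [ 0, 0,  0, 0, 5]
x^2 - 10*x + 25

The characteristic polynomial is χ_A(x) = (x - 5)^5, so the eigenvalues are known. The minimal polynomial is
  m_A(x) = Π_λ (x − λ)^{k_λ}
where k_λ is the size of the *largest* Jordan block for λ (equivalently, the smallest k with (A − λI)^k v = 0 for every generalised eigenvector v of λ).

  λ = 5: largest Jordan block has size 2, contributing (x − 5)^2

So m_A(x) = (x - 5)^2 = x^2 - 10*x + 25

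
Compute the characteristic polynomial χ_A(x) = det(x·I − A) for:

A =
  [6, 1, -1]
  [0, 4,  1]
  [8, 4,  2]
x^3 - 12*x^2 + 48*x - 64

Expanding det(x·I − A) (e.g. by cofactor expansion or by noting that A is similar to its Jordan form J, which has the same characteristic polynomial as A) gives
  χ_A(x) = x^3 - 12*x^2 + 48*x - 64
which factors as (x - 4)^3. The eigenvalues (with algebraic multiplicities) are λ = 4 with multiplicity 3.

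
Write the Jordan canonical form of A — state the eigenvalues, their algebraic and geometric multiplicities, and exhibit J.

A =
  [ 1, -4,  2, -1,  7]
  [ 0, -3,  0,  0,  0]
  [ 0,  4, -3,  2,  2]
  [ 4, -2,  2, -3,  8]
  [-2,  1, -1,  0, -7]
J_3(-3) ⊕ J_1(-3) ⊕ J_1(-3)

The characteristic polynomial is
  det(x·I − A) = x^5 + 15*x^4 + 90*x^3 + 270*x^2 + 405*x + 243 = (x + 3)^5

Eigenvalues and multiplicities (the geometric multiplicity of λ is n − rank(A − λI), which equals the number of Jordan blocks for λ):
  λ = -3: algebraic multiplicity = 5, geometric multiplicity = 3

Determining the block sizes for each eigenvalue:
  λ = -3: with am = 5 and gm = 3, the partition is not yet determined (e.g. several partitions of 5 into 3 parts exist). Let N = A − (-3)·I. Computing rank(N^1) = 2, rank(N^2) = 1, rank(N^3) = 0; the number of blocks of size ≥ j is rank(N^{j−1}) − rank(N^j), giving [3, 1, 1]. So we have 1 block(s) of size 3, 2 block(s) of size 1 → block sizes [3, 1, 1]

Assembling the blocks gives a Jordan form
J =
  [-3,  1,  0,  0,  0]
  [ 0, -3,  1,  0,  0]
  [ 0,  0, -3,  0,  0]
  [ 0,  0,  0, -3,  0]
  [ 0,  0,  0,  0, -3]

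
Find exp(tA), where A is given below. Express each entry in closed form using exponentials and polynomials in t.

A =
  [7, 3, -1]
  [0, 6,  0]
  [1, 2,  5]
e^{tA} =
  [t*exp(6*t) + exp(6*t), t^2*exp(6*t)/2 + 3*t*exp(6*t), -t*exp(6*t)]
  [0, exp(6*t), 0]
  [t*exp(6*t), t^2*exp(6*t)/2 + 2*t*exp(6*t), -t*exp(6*t) + exp(6*t)]

Strategy: write A = P · J · P⁻¹ where J is a Jordan canonical form, so e^{tA} = P · e^{tJ} · P⁻¹, and e^{tJ} can be computed block-by-block.

A has Jordan form
J =
  [6, 1, 0]
  [0, 6, 1]
  [0, 0, 6]
(up to reordering of blocks).

Per-block formulas:
  For a 3×3 Jordan block J_3(6): exp(t · J_3(6)) = e^(6t)·(I + t·N + (t^2/2)·N^2), where N is the 3×3 nilpotent shift.

After assembling e^{tJ} and conjugating by P, we get:

e^{tA} =
  [t*exp(6*t) + exp(6*t), t^2*exp(6*t)/2 + 3*t*exp(6*t), -t*exp(6*t)]
  [0, exp(6*t), 0]
  [t*exp(6*t), t^2*exp(6*t)/2 + 2*t*exp(6*t), -t*exp(6*t) + exp(6*t)]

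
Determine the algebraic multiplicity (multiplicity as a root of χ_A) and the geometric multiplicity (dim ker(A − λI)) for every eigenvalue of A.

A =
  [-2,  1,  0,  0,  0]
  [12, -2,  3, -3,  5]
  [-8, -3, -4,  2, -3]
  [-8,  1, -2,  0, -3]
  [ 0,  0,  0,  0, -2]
λ = -2: alg = 5, geom = 2

Step 1 — factor the characteristic polynomial to read off the algebraic multiplicities:
  χ_A(x) = (x + 2)^5

Step 2 — compute geometric multiplicities via the rank-nullity identity g(λ) = n − rank(A − λI):
  rank(A − (-2)·I) = 3, so dim ker(A − (-2)·I) = n − 3 = 2

Summary:
  λ = -2: algebraic multiplicity = 5, geometric multiplicity = 2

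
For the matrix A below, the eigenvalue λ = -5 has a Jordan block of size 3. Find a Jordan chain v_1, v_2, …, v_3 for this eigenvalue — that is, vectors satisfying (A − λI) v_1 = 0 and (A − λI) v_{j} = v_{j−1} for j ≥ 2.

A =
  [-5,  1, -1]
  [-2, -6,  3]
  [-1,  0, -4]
A Jordan chain for λ = -5 of length 3:
v_1 = (-1, -1, -1)ᵀ
v_2 = (0, -2, -1)ᵀ
v_3 = (1, 0, 0)ᵀ

Let N = A − (-5)·I. We want v_3 with N^3 v_3 = 0 but N^2 v_3 ≠ 0; then v_{j-1} := N · v_j for j = 3, …, 2.

Pick v_3 = (1, 0, 0)ᵀ.
Then v_2 = N · v_3 = (0, -2, -1)ᵀ.
Then v_1 = N · v_2 = (-1, -1, -1)ᵀ.

Sanity check: (A − (-5)·I) v_1 = (0, 0, 0)ᵀ = 0. ✓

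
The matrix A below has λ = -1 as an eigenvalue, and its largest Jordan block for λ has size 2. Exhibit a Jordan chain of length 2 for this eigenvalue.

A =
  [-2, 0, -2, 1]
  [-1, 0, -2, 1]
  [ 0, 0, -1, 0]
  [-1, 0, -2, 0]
A Jordan chain for λ = -1 of length 2:
v_1 = (-1, 0, 0, -1)ᵀ
v_2 = (1, 1, 0, 0)ᵀ

Let N = A − (-1)·I. We want v_2 with N^2 v_2 = 0 but N^1 v_2 ≠ 0; then v_{j-1} := N · v_j for j = 2, …, 2.

Pick v_2 = (1, 1, 0, 0)ᵀ.
Then v_1 = N · v_2 = (-1, 0, 0, -1)ᵀ.

Sanity check: (A − (-1)·I) v_1 = (0, 0, 0, 0)ᵀ = 0. ✓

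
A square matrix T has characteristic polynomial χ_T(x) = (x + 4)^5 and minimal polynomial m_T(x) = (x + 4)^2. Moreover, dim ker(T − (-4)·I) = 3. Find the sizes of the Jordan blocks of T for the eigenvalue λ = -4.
Block sizes for λ = -4: [2, 2, 1]

Step 1 — from the characteristic polynomial, algebraic multiplicity of λ = -4 is 5. From dim ker(T − (-4)·I) = 3, there are exactly 3 Jordan blocks for λ = -4.
Step 2 — from the minimal polynomial, the factor (x + 4)^2 tells us the largest block for λ = -4 has size 2.
Step 3 — with total size 5, 3 blocks, and largest block 2, the block sizes (in nonincreasing order) are [2, 2, 1].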